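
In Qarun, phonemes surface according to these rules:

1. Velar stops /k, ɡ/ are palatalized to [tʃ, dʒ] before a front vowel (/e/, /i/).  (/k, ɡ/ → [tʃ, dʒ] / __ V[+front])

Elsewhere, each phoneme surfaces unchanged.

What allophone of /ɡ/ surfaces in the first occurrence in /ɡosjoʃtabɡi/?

[ɡ]

/ɡ/ (word-initial) is in the target of rule 1 but the environment (before a front vowel) is not met → [ɡ].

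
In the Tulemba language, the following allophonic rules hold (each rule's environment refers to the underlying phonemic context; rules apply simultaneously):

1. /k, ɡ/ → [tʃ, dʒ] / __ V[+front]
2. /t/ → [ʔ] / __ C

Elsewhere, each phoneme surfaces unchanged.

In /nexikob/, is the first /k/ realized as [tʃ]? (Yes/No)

/k/ (between /i/ and /o/): rule 1 targets it, but not before a front vowel → unchanged [k].
The actual realization is [k], not [tʃ].

No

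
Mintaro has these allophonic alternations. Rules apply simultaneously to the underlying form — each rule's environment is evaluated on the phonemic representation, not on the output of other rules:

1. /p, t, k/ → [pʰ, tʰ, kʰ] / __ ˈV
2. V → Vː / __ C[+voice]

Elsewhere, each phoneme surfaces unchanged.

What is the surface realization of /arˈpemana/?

/a/ (word-initial): before a voiced consonant, so rule 2 applies → [aː].
/r/ — not in any rule's target class → [r].
Rule 1 applies to /p/ (between /r/ and /e/: immediately before a stressed vowel) → [pʰ].
/e/ (between /p/ and /m/): before a voiced consonant, so rule 2 applies → [eː].
/m/ — not in any rule's target class → [m].
/a/ — between /m/ and /n/, before a voiced consonant — surfaces as [aː] (rule 2).
/n/ (between /a/ and /a/): no rule targets it → [n].
/a/ (word-final) is in the target of rule 2 but the environment (before a voiced consonant) is not met → [a].

[aːrˈpʰeːmaːna]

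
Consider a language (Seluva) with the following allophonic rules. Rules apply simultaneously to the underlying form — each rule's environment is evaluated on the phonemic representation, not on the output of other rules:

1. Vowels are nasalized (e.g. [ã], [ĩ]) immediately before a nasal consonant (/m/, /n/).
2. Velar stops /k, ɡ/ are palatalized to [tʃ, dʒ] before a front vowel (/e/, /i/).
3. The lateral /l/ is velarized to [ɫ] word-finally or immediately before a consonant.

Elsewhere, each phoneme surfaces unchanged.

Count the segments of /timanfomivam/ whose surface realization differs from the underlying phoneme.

Segments that undergo a rule: /i/ → [ĩ] (rule 1); /a/ → [ã] (rule 1); /o/ → [õ] (rule 1); /a/ → [ã] (rule 1).
All other segments surface unchanged.

4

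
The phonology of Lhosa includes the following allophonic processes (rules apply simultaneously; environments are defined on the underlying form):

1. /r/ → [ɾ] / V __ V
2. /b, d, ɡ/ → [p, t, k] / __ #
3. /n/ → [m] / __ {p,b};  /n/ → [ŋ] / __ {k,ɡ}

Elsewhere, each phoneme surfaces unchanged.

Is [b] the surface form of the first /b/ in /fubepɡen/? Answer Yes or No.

/b/ (between /u/ and /e/) is in the target of rule 2 but the environment (word-finally) is not met → [b].
The actual realization is [b], which matches [b].

Yes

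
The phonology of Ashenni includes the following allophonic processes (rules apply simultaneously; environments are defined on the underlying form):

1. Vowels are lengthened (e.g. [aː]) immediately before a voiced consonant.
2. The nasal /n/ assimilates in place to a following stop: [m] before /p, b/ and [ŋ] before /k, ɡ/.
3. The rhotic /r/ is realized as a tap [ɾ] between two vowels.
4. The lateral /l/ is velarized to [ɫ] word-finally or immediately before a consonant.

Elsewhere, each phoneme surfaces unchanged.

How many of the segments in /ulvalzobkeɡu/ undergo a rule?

Segments that undergo a rule: /u/ → [uː] (rule 1); /l/ → [ɫ] (rule 4); /a/ → [aː] (rule 1); /l/ → [ɫ] (rule 4); /o/ → [oː] (rule 1); /e/ → [eː] (rule 1).
All other segments surface unchanged.

6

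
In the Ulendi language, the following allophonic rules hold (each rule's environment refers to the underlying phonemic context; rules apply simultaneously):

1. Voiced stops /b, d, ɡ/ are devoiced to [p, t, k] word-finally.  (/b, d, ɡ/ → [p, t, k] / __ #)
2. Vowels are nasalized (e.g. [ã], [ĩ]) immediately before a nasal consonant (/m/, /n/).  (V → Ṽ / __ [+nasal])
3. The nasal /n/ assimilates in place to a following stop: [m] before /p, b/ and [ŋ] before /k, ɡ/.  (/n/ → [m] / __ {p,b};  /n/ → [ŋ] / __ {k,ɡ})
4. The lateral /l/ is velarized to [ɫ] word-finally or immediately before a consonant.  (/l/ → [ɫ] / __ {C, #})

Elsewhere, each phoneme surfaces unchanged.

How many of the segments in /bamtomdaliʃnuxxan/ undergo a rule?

Segments that undergo a rule: /a/ → [ã] (rule 2); /o/ → [õ] (rule 2); /a/ → [ã] (rule 2).
All other segments surface unchanged.

3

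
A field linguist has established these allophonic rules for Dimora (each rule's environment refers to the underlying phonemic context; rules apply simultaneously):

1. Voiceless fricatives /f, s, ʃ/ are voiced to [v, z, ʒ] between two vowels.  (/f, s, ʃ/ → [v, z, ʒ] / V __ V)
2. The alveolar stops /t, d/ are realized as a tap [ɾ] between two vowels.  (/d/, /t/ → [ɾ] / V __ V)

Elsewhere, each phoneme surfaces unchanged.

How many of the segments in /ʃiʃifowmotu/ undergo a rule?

3

Segments that undergo a rule: /ʃ/ → [ʒ] (rule 1); /f/ → [v] (rule 1); /t/ → [ɾ] (rule 2).
All other segments surface unchanged.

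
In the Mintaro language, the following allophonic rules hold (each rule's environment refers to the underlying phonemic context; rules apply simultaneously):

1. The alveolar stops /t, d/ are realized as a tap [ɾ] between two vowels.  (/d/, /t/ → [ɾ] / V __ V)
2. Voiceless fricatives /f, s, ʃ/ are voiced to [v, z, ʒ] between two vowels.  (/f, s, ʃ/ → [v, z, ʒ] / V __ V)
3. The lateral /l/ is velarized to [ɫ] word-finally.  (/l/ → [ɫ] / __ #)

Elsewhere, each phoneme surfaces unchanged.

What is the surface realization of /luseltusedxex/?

/l/ (word-initial) is in the target of rule 3 but the environment (word-finally) is not met → [l].
/u/ (between /l/ and /s/) is unaffected → [u].
/s/ meets the environment for rule 2 (between two vowels) → [z].
/e/ (between /s/ and /l/): no rule targets it → [e].
/l/ (between /e/ and /t/) fails the environment for rule 3, so it stays [l].
/t/ — between /l/ and /u/; rule 1 does not apply here → [t].
/u/ stays [u].
/s/ meets the environment for rule 2 (between two vowels) → [z].
/e/ (between /s/ and /d/) is unaffected → [e].
/d/ (between /e/ and /x/) is in the target of rule 1 but the environment (between two vowels) is not met → [d].
/x/ (between /d/ and /e/): no rule targets it → [x].
/e/ — not in any rule's target class → [e].
/x/ (word-final) is unaffected → [x].

[luzeltuzedxex]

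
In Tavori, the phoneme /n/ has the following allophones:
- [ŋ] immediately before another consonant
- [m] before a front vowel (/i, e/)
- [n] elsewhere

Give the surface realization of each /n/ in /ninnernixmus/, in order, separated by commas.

[m], [ŋ], [m], [m]

Occurrence 1 (position 1): before a front vowel (/i, e/) → [m].
Occurrence 2 (position 3): immediately before another consonant → [ŋ].
Occurrence 3 (position 4): before a front vowel (/i, e/) → [m].
Occurrence 4 (position 7): before a front vowel (/i, e/) → [m].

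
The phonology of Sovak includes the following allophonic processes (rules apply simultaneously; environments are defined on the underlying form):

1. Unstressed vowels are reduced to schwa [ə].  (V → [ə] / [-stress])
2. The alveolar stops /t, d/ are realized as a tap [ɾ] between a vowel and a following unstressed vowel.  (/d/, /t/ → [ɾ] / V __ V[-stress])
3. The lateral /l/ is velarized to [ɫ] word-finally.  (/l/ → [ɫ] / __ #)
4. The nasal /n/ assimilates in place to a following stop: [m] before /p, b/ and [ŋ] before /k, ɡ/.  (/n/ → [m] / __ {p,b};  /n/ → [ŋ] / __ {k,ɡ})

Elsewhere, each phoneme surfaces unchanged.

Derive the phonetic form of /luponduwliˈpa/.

[ləpəndəwləˈpa]

/l/ (word-initial) fails the environment for rule 3, so it stays [l].
/u/ (between /l/ and /p/) occurs in an unstressed syllable → [ə] by rule 1.
/p/ stays [p].
Rule 1 applies to /o/ (between /p/ and /n/: in an unstressed syllable) → [ə].
/n/ — between /o/ and /d/; rule 4 does not apply here → [n].
/d/ — between /n/ and /u/; rule 2 does not apply here → [d].
/u/ (between /d/ and /w/) occurs in an unstressed syllable → [ə] by rule 1.
/w/ — not in any rule's target class → [w].
/l/ (between /w/ and /i/): rule 3 targets it, but not word-finally → unchanged [l].
/i/ meets the environment for rule 1 (in an unstressed syllable) → [ə].
/p/ (between /i/ and /a/) is unaffected → [p].
/a/ (word-final) fails the environment for rule 1, so it stays [a].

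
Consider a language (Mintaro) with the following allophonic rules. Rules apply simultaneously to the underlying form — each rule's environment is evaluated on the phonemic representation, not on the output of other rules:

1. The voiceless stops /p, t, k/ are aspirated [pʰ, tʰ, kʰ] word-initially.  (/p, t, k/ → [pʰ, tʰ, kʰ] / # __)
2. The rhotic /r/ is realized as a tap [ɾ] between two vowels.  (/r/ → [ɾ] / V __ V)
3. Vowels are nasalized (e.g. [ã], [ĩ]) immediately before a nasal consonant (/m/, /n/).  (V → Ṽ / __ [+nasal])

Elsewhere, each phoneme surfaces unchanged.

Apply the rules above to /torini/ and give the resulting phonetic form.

[tʰoɾĩni]

/t/ (word-initial) occurs word-initially → [tʰ] by rule 1.
/o/ — between /t/ and /r/; rule 3 does not apply here → [o].
/r/ (between /o/ and /i/): between two vowels, so rule 2 applies → [ɾ].
/i/ (between /r/ and /n/) occurs before a nasal consonant → [ĩ] by rule 3.
/i/ — word-final; rule 3 does not apply here → [i].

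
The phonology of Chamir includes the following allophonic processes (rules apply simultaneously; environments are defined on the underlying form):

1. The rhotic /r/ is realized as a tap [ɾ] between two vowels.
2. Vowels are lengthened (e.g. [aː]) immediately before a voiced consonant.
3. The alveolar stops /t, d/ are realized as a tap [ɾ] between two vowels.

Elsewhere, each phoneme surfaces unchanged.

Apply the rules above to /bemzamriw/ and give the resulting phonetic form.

[beːmzaːmriːw]

/e/ meets the environment for rule 2 (before a voiced consonant) → [eː].
/a/ (between /z/ and /m/): before a voiced consonant, so rule 2 applies → [aː].
/r/ — between /m/ and /i/; rule 1 does not apply here → [r].
Rule 2 applies to /i/ (between /r/ and /w/: before a voiced consonant) → [iː].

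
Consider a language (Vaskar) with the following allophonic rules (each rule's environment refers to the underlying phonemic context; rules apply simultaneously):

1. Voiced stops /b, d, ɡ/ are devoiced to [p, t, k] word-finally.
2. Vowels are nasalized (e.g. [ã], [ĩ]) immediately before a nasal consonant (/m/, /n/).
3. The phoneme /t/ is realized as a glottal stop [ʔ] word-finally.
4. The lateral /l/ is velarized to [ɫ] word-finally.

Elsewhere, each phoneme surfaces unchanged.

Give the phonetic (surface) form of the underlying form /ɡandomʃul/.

[ɡãndõmʃuɫ]

/ɡ/ (word-initial) fails the environment for rule 1, so it stays [ɡ].
Rule 2 applies to /a/ (between /ɡ/ and /n/: before a nasal consonant) → [ã].
/n/ — not in any rule's target class → [n].
/d/ (between /n/ and /o/) is in the target of rule 1 but the environment (word-finally) is not met → [d].
/o/ meets the environment for rule 2 (before a nasal consonant) → [õ].
/m/ stays [m].
/ʃ/ (between /m/ and /u/) is unaffected → [ʃ].
/u/ (between /ʃ/ and /l/) fails the environment for rule 2, so it stays [u].
/l/ meets the environment for rule 4 (word-finally) → [ɫ].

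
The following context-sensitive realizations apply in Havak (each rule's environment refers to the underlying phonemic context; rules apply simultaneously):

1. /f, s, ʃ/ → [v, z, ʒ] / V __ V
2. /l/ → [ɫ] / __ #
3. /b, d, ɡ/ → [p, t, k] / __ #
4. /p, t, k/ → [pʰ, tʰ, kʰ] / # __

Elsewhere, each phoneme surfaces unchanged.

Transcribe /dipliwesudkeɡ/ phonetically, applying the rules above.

[dipliwezudkek]

/d/ (word-initial) is in the target of rule 3 but the environment (word-finally) is not met → [d].
/i/ — not in any rule's target class → [i].
/p/ (between /i/ and /l/) is in the target of rule 4 but the environment (word-initially) is not met → [p].
/l/ (between /p/ and /i/) fails the environment for rule 2, so it stays [l].
/i/ — not in any rule's target class → [i].
/w/ (between /i/ and /e/): no rule targets it → [w].
/e/ (between /w/ and /s/) is unaffected → [e].
/s/ meets the environment for rule 1 (between two vowels) → [z].
/u/ — not in any rule's target class → [u].
/d/ (between /u/ and /k/) fails the environment for rule 3, so it stays [d].
/k/ (between /d/ and /e/): rule 4 targets it, but not word-initially → unchanged [k].
/e/ (between /k/ and /ɡ/): no rule targets it → [e].
Rule 3 applies to /ɡ/ (word-final: word-finally) → [k].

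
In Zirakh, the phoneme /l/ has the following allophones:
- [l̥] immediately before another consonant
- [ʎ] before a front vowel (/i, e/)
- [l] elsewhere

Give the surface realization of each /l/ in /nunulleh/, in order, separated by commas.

[l̥], [ʎ]

Occurrence 1 (position 5): immediately before another consonant → [l̥].
Occurrence 2 (position 6): before a front vowel (/i, e/) → [ʎ].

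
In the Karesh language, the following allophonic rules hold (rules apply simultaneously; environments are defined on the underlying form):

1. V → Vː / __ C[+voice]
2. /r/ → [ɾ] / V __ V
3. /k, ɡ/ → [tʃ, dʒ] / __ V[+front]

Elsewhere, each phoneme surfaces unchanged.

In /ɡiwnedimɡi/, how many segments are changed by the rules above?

5

Segments that undergo a rule: /ɡ/ → [dʒ] (rule 3); /i/ → [iː] (rule 1); /e/ → [eː] (rule 1); /i/ → [iː] (rule 1); /ɡ/ → [dʒ] (rule 3).
All other segments surface unchanged.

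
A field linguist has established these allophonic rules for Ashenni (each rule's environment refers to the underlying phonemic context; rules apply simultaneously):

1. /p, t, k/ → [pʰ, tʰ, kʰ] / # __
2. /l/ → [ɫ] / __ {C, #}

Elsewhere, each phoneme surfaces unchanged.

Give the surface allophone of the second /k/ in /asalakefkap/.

/k/ — between /f/ and /a/; rule 1 does not apply here → [k].

[k]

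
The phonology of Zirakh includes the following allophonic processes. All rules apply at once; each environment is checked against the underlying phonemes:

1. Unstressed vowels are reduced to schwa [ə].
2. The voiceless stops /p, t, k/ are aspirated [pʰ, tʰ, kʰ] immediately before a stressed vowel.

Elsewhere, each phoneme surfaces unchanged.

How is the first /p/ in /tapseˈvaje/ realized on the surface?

[p]

/p/ (between /a/ and /s/) is in the target of rule 2 but the environment (immediately before a stressed vowel) is not met → [p].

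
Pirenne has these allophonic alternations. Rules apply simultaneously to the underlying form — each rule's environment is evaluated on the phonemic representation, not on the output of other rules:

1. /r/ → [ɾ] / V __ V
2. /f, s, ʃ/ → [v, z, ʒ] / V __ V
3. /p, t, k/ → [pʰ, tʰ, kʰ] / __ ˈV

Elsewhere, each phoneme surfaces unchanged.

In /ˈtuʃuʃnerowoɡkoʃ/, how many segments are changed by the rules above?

3

Segments that undergo a rule: /t/ → [tʰ] (rule 3); /ʃ/ → [ʒ] (rule 2); /r/ → [ɾ] (rule 1).
All other segments surface unchanged.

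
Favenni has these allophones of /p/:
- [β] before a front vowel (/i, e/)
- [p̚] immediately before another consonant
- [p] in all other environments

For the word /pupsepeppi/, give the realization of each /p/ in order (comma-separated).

Occurrence 1 (position 1): no conditioning environment matches → elsewhere allophone [p].
Occurrence 2 (position 3): immediately before another consonant → [p̚].
Occurrence 3 (position 6): before a front vowel (/i, e/) → [β].
Occurrence 4 (position 8): immediately before another consonant → [p̚].
Occurrence 5 (position 9): before a front vowel (/i, e/) → [β].

[p], [p̚], [β], [p̚], [β]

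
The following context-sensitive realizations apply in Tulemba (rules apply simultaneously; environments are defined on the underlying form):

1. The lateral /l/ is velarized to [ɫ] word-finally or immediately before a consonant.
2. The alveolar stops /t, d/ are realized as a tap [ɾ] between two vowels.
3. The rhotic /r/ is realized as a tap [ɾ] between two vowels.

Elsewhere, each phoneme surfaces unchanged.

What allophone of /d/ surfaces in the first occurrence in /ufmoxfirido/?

/d/ (between /i/ and /o/): between two vowels, so rule 2 applies → [ɾ].

[ɾ]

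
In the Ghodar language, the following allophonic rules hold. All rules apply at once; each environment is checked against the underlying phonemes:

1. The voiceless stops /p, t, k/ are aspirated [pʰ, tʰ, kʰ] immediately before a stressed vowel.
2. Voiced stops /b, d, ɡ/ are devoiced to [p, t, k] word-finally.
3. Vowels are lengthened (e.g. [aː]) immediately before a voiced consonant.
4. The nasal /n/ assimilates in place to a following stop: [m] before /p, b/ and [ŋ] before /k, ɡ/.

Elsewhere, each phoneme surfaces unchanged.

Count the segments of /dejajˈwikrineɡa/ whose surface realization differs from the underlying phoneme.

Segments that undergo a rule: /e/ → [eː] (rule 3); /a/ → [aː] (rule 3); /i/ → [iː] (rule 3); /e/ → [eː] (rule 3).
All other segments surface unchanged.

4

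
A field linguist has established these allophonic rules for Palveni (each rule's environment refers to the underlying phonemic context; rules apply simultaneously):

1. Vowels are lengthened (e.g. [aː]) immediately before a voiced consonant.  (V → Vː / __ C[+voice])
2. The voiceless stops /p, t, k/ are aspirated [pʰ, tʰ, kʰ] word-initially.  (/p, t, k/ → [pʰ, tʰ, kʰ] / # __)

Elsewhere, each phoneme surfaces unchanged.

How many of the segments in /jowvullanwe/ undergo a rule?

Segments that undergo a rule: /o/ → [oː] (rule 1); /u/ → [uː] (rule 1); /a/ → [aː] (rule 1).
All other segments surface unchanged.

3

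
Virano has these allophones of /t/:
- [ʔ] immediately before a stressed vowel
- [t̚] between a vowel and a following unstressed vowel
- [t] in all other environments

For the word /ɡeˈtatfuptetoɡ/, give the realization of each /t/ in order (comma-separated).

[ʔ], [t], [t], [t̚]

Occurrence 1 (position 3): immediately before a stressed vowel → [ʔ].
Occurrence 2 (position 5): no conditioning environment matches → elsewhere allophone [t].
Occurrence 3 (position 9): no conditioning environment matches → elsewhere allophone [t].
Occurrence 4 (position 11): between a vowel and a following unstressed vowel → [t̚].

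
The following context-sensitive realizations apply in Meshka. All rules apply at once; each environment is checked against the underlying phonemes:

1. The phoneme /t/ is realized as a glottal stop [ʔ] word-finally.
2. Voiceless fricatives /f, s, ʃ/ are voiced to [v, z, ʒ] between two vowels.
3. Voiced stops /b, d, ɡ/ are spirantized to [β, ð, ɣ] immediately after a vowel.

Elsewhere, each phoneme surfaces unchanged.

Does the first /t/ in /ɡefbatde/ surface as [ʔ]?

/t/ (between /a/ and /d/): rule 1 targets it, but not word-finally → unchanged [t].
The actual realization is [t], not [ʔ].

No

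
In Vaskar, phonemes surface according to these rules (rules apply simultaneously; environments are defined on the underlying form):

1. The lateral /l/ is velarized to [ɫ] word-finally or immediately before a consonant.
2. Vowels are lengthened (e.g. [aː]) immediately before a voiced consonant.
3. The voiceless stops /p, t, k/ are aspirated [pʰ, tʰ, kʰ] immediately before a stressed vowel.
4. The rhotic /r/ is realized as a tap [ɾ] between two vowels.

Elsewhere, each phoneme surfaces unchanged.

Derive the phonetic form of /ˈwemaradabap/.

/w/ (word-initial) is unaffected → [w].
Rule 2 applies to /e/ (between /w/ and /m/: before a voiced consonant) → [eː].
/m/ stays [m].
Rule 2 applies to /a/ (between /m/ and /r/: before a voiced consonant) → [aː].
Rule 4 applies to /r/ (between /a/ and /a/: between two vowels) → [ɾ].
Rule 2 applies to /a/ (between /r/ and /d/: before a voiced consonant) → [aː].
/d/ (between /a/ and /a/): no rule targets it → [d].
/a/ — between /d/ and /b/, before a voiced consonant — surfaces as [aː] (rule 2).
/b/ (between /a/ and /a/) is unaffected → [b].
/a/ (between /b/ and /p/) is in the target of rule 2 but the environment (before a voiced consonant) is not met → [a].
/p/ (word-final): rule 3 targets it, but not immediately before a stressed vowel → unchanged [p].

[ˈweːmaːɾaːdaːbap]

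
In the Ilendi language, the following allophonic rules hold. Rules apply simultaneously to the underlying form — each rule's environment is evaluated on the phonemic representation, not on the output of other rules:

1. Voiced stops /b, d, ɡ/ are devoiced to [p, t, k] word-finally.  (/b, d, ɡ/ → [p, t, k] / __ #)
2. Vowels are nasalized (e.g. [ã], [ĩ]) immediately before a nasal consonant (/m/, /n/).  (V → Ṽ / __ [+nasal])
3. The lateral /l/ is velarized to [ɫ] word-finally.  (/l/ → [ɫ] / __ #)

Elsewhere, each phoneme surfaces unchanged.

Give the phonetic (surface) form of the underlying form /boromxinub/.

/b/ (word-initial) is in the target of rule 1 but the environment (word-finally) is not met → [b].
/o/ (between /b/ and /r/): rule 2 targets it, but not before a nasal consonant → unchanged [o].
/o/ (between /r/ and /m/): before a nasal consonant, so rule 2 applies → [õ].
/i/ — between /x/ and /n/, before a nasal consonant — surfaces as [ĩ] (rule 2).
/u/ (between /n/ and /b/): rule 2 targets it, but not before a nasal consonant → unchanged [u].
/b/ (word-final): word-finally, so rule 1 applies → [p].

[borõmxĩnup]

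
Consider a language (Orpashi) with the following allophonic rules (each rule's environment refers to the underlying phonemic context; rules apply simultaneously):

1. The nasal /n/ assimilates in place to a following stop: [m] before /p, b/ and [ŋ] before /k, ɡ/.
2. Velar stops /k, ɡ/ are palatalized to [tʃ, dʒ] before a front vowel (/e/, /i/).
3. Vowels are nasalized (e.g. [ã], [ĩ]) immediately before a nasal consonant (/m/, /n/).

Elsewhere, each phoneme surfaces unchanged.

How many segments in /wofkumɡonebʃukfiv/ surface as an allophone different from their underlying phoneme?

2

Segments that undergo a rule: /u/ → [ũ] (rule 3); /o/ → [õ] (rule 3).
All other segments surface unchanged.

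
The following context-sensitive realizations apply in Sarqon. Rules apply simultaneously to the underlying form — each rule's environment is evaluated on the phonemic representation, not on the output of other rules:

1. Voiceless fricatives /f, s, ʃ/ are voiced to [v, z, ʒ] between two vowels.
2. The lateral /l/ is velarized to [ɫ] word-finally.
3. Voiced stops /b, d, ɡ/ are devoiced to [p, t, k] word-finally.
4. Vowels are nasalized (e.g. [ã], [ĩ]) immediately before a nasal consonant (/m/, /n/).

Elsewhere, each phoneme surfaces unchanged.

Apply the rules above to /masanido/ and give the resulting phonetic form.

/m/ stays [m].
/a/ (between /m/ and /s/): rule 4 targets it, but not before a nasal consonant → unchanged [a].
Rule 1 applies to /s/ (between /a/ and /a/: between two vowels) → [z].
/a/ (between /s/ and /n/) occurs before a nasal consonant → [ã] by rule 4.
/n/ (between /a/ and /i/): no rule targets it → [n].
/i/ (between /n/ and /d/) is in the target of rule 4 but the environment (before a nasal consonant) is not met → [i].
/d/ (between /i/ and /o/) fails the environment for rule 3, so it stays [d].
/o/ (word-final) is in the target of rule 4 but the environment (before a nasal consonant) is not met → [o].

[mazãnido]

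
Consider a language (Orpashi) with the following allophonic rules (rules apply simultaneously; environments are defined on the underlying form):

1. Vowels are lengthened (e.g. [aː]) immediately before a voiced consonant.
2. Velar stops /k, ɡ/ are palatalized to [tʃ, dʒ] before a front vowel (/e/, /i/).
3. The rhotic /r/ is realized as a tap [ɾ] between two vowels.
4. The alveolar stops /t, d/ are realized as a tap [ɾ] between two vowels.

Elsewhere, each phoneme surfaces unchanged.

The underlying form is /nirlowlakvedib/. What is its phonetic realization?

/n/ (word-initial): no rule targets it → [n].
Rule 1 applies to /i/ (between /n/ and /r/: before a voiced consonant) → [iː].
/r/ (between /i/ and /l/): rule 3 targets it, but not between two vowels → unchanged [r].
/l/ (between /r/ and /o/) is unaffected → [l].
Rule 1 applies to /o/ (between /l/ and /w/: before a voiced consonant) → [oː].
/w/ — not in any rule's target class → [w].
/l/ (between /w/ and /a/) is unaffected → [l].
/a/ (between /l/ and /k/) fails the environment for rule 1, so it stays [a].
/k/ (between /a/ and /v/) is in the target of rule 2 but the environment (before a front vowel) is not met → [k].
/v/ stays [v].
/e/ meets the environment for rule 1 (before a voiced consonant) → [eː].
Rule 4 applies to /d/ (between /e/ and /i/: between two vowels) → [ɾ].
/i/ (between /d/ and /b/): before a voiced consonant, so rule 1 applies → [iː].
/b/ stays [b].

[niːrloːwlakveːɾiːb]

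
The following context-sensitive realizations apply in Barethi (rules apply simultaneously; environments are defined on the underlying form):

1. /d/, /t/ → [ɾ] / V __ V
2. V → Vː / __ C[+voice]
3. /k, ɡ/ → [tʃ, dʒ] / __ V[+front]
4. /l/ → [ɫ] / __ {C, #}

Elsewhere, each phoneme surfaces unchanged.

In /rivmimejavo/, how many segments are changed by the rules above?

Segments that undergo a rule: /i/ → [iː] (rule 2); /i/ → [iː] (rule 2); /e/ → [eː] (rule 2); /a/ → [aː] (rule 2).
All other segments surface unchanged.

4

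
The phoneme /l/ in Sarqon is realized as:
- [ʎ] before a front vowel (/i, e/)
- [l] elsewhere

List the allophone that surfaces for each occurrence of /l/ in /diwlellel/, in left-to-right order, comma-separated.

[ʎ], [l], [ʎ], [l]

Occurrence 1 (position 4): before a front vowel (/i, e/) → [ʎ].
Occurrence 2 (position 6): no conditioning environment matches → elsewhere allophone [l].
Occurrence 3 (position 7): before a front vowel (/i, e/) → [ʎ].
Occurrence 4 (position 9): no conditioning environment matches → elsewhere allophone [l].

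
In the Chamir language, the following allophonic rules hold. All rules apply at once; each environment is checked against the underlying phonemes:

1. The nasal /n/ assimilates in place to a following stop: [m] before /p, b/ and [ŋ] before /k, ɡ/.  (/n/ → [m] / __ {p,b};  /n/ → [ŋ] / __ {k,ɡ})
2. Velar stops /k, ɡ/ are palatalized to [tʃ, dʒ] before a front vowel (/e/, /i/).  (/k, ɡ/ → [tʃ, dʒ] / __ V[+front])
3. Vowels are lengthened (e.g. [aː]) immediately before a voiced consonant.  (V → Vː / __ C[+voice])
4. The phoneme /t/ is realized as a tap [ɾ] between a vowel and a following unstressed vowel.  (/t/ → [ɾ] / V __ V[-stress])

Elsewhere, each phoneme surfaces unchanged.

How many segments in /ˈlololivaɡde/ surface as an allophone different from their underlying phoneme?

4

Segments that undergo a rule: /o/ → [oː] (rule 3); /o/ → [oː] (rule 3); /i/ → [iː] (rule 3); /a/ → [aː] (rule 3).
All other segments surface unchanged.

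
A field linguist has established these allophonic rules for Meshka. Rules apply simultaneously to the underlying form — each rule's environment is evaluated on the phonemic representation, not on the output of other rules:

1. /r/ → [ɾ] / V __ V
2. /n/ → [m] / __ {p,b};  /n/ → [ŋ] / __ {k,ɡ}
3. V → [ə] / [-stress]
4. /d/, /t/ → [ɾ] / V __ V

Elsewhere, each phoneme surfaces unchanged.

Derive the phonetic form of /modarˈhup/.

/o/ (between /m/ and /d/) occurs in an unstressed syllable → [ə] by rule 3.
/d/ — between /o/ and /a/, between two vowels — surfaces as [ɾ] (rule 4).
/a/ (between /d/ and /r/) occurs in an unstressed syllable → [ə] by rule 3.
/r/ (between /a/ and /h/) fails the environment for rule 1, so it stays [r].
/u/ (between /h/ and /p/) is in the target of rule 3 but the environment (in an unstressed syllable) is not met → [u].

[məɾərˈhup]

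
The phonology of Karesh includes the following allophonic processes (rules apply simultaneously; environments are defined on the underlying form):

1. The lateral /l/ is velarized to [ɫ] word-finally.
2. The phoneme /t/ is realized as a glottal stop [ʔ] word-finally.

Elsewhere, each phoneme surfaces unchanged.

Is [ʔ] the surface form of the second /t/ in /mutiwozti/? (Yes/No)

No

/t/ (between /z/ and /i/) fails the environment for rule 2, so it stays [t].
The actual realization is [t], not [ʔ].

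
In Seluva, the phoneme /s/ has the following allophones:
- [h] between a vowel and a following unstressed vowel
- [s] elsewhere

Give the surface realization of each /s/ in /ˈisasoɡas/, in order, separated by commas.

[h], [h], [s]

Occurrence 1 (position 2): between a vowel and a following unstressed vowel → [h].
Occurrence 2 (position 4): between a vowel and a following unstressed vowel → [h].
Occurrence 3 (position 8): no conditioning environment matches → elsewhere allophone [s].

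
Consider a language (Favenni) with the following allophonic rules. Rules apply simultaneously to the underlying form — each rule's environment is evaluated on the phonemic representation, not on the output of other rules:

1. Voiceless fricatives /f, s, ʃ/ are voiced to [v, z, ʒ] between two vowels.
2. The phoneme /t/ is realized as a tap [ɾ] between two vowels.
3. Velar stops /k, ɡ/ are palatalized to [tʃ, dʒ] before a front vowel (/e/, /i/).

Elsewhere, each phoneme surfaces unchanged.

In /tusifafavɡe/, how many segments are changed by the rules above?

4

Segments that undergo a rule: /s/ → [z] (rule 1); /f/ → [v] (rule 1); /f/ → [v] (rule 1); /ɡ/ → [dʒ] (rule 3).
All other segments surface unchanged.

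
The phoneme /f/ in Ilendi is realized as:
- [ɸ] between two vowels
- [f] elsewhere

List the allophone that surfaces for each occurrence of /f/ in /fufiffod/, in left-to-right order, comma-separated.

Occurrence 1 (position 1): no conditioning environment matches → elsewhere allophone [f].
Occurrence 2 (position 3): between two vowels → [ɸ].
Occurrence 3 (position 5): no conditioning environment matches → elsewhere allophone [f].
Occurrence 4 (position 6): no conditioning environment matches → elsewhere allophone [f].

[f], [ɸ], [f], [f]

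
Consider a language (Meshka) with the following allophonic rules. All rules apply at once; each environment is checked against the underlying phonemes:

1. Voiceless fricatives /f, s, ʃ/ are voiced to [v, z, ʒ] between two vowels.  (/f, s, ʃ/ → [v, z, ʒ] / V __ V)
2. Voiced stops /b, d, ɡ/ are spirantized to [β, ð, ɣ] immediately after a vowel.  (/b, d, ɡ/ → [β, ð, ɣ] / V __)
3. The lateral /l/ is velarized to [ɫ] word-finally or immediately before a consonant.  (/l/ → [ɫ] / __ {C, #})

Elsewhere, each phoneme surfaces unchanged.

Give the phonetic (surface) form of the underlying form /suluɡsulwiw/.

/s/ — word-initial; rule 1 does not apply here → [s].
/u/ (between /s/ and /l/) is unaffected → [u].
/l/ (between /u/ and /u/) fails the environment for rule 3, so it stays [l].
/u/ — not in any rule's target class → [u].
Rule 2 applies to /ɡ/ (between /u/ and /s/: immediately after a vowel) → [ɣ].
/s/ (between /ɡ/ and /u/) is in the target of rule 1 but the environment (between two vowels) is not met → [s].
/u/ stays [u].
Rule 3 applies to /l/ (between /u/ and /w/: word-finally or immediately before a consonant) → [ɫ].
/w/ stays [w].
/i/ (between /w/ and /w/): no rule targets it → [i].
/w/ (word-final) is unaffected → [w].

[suluɣsuɫwiw]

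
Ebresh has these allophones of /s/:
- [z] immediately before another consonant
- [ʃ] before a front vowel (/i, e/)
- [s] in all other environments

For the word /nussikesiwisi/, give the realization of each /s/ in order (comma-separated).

[z], [ʃ], [ʃ], [ʃ]

Occurrence 1 (position 3): immediately before another consonant → [z].
Occurrence 2 (position 4): before a front vowel (/i, e/) → [ʃ].
Occurrence 3 (position 8): before a front vowel (/i, e/) → [ʃ].
Occurrence 4 (position 12): before a front vowel (/i, e/) → [ʃ].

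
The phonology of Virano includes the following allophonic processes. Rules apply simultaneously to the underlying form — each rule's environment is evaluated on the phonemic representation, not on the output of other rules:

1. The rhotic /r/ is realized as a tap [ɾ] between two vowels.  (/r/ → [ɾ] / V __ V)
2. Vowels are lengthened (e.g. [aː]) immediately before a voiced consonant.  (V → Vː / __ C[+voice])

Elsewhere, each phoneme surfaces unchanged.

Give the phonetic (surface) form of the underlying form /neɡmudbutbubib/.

[neːɡmuːdbutbuːbiːb]

/n/ — not in any rule's target class → [n].
/e/ (between /n/ and /ɡ/) occurs before a voiced consonant → [eː] by rule 2.
/ɡ/ (between /e/ and /m/): no rule targets it → [ɡ].
/m/ (between /ɡ/ and /u/) is unaffected → [m].
/u/ meets the environment for rule 2 (before a voiced consonant) → [uː].
/d/ (between /u/ and /b/) is unaffected → [d].
/b/ — not in any rule's target class → [b].
/u/ (between /b/ and /t/): rule 2 targets it, but not before a voiced consonant → unchanged [u].
/t/ (between /u/ and /b/): no rule targets it → [t].
/b/ (between /t/ and /u/) is unaffected → [b].
/u/ — between /b/ and /b/, before a voiced consonant — surfaces as [uː] (rule 2).
/b/ (between /u/ and /i/): no rule targets it → [b].
/i/ meets the environment for rule 2 (before a voiced consonant) → [iː].
/b/ stays [b].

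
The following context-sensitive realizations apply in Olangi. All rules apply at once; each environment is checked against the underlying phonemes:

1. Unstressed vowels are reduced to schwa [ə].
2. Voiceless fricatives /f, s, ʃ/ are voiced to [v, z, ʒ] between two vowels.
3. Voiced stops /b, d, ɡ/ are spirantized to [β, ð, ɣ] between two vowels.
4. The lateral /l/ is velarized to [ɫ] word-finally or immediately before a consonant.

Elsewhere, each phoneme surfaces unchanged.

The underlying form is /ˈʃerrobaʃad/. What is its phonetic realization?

/ʃ/ (word-initial) is in the target of rule 2 but the environment (between two vowels) is not met → [ʃ].
/e/ (between /ʃ/ and /r/) fails the environment for rule 1, so it stays [e].
/r/ (between /e/ and /r/): no rule targets it → [r].
/r/ stays [r].
/o/ — between /r/ and /b/, in an unstressed syllable — surfaces as [ə] (rule 1).
/b/ meets the environment for rule 3 (between two vowels) → [β].
/a/ (between /b/ and /ʃ/): in an unstressed syllable, so rule 1 applies → [ə].
/ʃ/ (between /a/ and /a/) occurs between two vowels → [ʒ] by rule 2.
Rule 1 applies to /a/ (between /ʃ/ and /d/: in an unstressed syllable) → [ə].
/d/ (word-final) fails the environment for rule 3, so it stays [d].

[ˈʃerrəβəʒəd]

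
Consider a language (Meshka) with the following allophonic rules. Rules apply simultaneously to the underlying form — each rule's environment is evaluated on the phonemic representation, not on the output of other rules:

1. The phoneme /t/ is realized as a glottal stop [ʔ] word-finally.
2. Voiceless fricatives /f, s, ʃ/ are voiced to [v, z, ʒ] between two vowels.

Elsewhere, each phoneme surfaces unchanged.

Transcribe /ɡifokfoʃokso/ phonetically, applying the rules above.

/ɡ/ (word-initial): no rule targets it → [ɡ].
/i/ (between /ɡ/ and /f/): no rule targets it → [i].
/f/ — between /i/ and /o/, between two vowels — surfaces as [v] (rule 2).
/o/ (between /f/ and /k/): no rule targets it → [o].
/k/ stays [k].
/f/ (between /k/ and /o/): rule 2 targets it, but not between two vowels → unchanged [f].
/o/ (between /f/ and /ʃ/) is unaffected → [o].
/ʃ/ (between /o/ and /o/): between two vowels, so rule 2 applies → [ʒ].
/o/ (between /ʃ/ and /k/): no rule targets it → [o].
/k/ (between /o/ and /s/): no rule targets it → [k].
/s/ (between /k/ and /o/) is in the target of rule 2 but the environment (between two vowels) is not met → [s].
/o/ — not in any rule's target class → [o].

[ɡivokfoʒokso]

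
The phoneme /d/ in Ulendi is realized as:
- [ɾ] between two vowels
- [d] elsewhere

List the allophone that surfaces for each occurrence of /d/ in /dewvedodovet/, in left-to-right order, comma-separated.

Occurrence 1 (position 1): no conditioning environment matches → elsewhere allophone [d].
Occurrence 2 (position 6): between two vowels → [ɾ].
Occurrence 3 (position 8): between two vowels → [ɾ].

[d], [ɾ], [ɾ]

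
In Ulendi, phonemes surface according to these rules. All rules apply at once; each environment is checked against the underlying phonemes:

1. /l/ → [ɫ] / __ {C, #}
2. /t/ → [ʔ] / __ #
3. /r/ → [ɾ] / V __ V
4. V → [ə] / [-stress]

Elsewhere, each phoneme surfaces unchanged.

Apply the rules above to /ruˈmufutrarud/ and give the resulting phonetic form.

/r/ (word-initial) is in the target of rule 3 but the environment (between two vowels) is not met → [r].
/u/ (between /r/ and /m/) occurs in an unstressed syllable → [ə] by rule 4.
/m/ stays [m].
/u/ (between /m/ and /f/) is in the target of rule 4 but the environment (in an unstressed syllable) is not met → [u].
/f/ (between /u/ and /u/): no rule targets it → [f].
/u/ (between /f/ and /t/): in an unstressed syllable, so rule 4 applies → [ə].
/t/ (between /u/ and /r/): rule 2 targets it, but not word-finally → unchanged [t].
/r/ (between /t/ and /a/) fails the environment for rule 3, so it stays [r].
/a/ meets the environment for rule 4 (in an unstressed syllable) → [ə].
/r/ meets the environment for rule 3 (between two vowels) → [ɾ].
/u/ — between /r/ and /d/, in an unstressed syllable — surfaces as [ə] (rule 4).
/d/ stays [d].

[rəˈmufətrəɾəd]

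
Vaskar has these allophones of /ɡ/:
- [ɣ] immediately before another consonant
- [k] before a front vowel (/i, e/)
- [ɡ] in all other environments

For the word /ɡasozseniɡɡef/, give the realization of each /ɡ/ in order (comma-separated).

Occurrence 1 (position 1): no conditioning environment matches → elsewhere allophone [ɡ].
Occurrence 2 (position 10): immediately before another consonant → [ɣ].
Occurrence 3 (position 11): before a front vowel (/i, e/) → [k].

[ɡ], [ɣ], [k]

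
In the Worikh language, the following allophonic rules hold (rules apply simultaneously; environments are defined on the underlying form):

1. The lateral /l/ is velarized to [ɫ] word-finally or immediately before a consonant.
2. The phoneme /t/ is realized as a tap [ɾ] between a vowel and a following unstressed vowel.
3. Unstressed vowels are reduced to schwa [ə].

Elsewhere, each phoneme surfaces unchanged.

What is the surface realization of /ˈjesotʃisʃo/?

[ˈjesətʃəsʃə]

/e/ (between /j/ and /s/) is in the target of rule 3 but the environment (in an unstressed syllable) is not met → [e].
Rule 3 applies to /o/ (between /s/ and /t/: in an unstressed syllable) → [ə].
/t/ (between /o/ and /ʃ/): rule 2 targets it, but not between a vowel and a following unstressed vowel → unchanged [t].
/i/ (between /ʃ/ and /s/): in an unstressed syllable, so rule 3 applies → [ə].
Rule 3 applies to /o/ (word-final: in an unstressed syllable) → [ə].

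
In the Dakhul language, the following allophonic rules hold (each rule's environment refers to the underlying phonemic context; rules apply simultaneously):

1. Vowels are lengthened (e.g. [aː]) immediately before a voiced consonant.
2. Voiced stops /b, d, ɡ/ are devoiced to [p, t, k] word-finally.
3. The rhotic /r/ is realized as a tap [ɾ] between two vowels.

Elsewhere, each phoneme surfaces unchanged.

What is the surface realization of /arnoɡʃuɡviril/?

Rule 1 applies to /a/ (word-initial: before a voiced consonant) → [aː].
/r/ — between /a/ and /n/; rule 3 does not apply here → [r].
/n/ (between /r/ and /o/): no rule targets it → [n].
/o/ (between /n/ and /ɡ/) occurs before a voiced consonant → [oː] by rule 1.
/ɡ/ (between /o/ and /ʃ/): rule 2 targets it, but not word-finally → unchanged [ɡ].
/ʃ/ — not in any rule's target class → [ʃ].
/u/ (between /ʃ/ and /ɡ/) occurs before a voiced consonant → [uː] by rule 1.
/ɡ/ — between /u/ and /v/; rule 2 does not apply here → [ɡ].
/v/ (between /ɡ/ and /i/) is unaffected → [v].
/i/ meets the environment for rule 1 (before a voiced consonant) → [iː].
/r/ meets the environment for rule 3 (between two vowels) → [ɾ].
/i/ — between /r/ and /l/, before a voiced consonant — surfaces as [iː] (rule 1).
/l/ (word-final): no rule targets it → [l].

[aːrnoːɡʃuːɡviːɾiːl]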